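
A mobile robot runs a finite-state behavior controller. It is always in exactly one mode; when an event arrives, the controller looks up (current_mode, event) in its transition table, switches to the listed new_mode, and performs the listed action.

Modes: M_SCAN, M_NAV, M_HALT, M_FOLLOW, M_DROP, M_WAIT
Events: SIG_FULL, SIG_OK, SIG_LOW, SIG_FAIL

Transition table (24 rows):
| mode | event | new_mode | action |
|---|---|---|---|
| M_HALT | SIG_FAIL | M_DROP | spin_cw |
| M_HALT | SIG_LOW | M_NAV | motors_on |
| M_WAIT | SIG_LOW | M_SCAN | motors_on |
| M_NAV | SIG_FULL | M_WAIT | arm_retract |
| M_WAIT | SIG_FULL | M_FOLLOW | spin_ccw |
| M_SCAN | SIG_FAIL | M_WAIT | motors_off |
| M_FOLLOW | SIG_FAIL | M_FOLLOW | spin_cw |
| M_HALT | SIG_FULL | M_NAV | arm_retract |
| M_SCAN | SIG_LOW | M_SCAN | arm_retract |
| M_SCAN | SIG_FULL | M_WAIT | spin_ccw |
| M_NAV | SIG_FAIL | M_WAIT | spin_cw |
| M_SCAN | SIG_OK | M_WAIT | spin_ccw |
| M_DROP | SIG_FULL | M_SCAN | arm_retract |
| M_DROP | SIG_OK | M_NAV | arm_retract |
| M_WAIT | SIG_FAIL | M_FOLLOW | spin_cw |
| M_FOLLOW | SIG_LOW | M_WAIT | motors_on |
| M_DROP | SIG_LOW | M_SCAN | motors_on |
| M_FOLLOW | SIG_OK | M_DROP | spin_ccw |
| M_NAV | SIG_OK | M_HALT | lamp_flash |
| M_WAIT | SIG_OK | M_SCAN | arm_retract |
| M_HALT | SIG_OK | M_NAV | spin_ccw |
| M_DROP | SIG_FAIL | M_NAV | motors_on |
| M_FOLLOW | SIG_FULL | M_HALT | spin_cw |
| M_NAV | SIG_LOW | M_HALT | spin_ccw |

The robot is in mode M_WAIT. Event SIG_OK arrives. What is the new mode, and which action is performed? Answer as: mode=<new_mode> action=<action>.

mode=M_SCAN action=arm_retract

current mode = M_WAIT; filter table to that mode:
  (M_WAIT, SIG_LOW) → (M_SCAN, motors_on)
  (M_WAIT, SIG_FULL) → (M_FOLLOW, spin_ccw)
  (M_WAIT, SIG_FAIL) → (M_FOLLOW, spin_cw)
  (M_WAIT, SIG_OK) → (M_SCAN, arm_retract)  ← event matches
event = SIG_OK selects (M_SCAN, arm_retract)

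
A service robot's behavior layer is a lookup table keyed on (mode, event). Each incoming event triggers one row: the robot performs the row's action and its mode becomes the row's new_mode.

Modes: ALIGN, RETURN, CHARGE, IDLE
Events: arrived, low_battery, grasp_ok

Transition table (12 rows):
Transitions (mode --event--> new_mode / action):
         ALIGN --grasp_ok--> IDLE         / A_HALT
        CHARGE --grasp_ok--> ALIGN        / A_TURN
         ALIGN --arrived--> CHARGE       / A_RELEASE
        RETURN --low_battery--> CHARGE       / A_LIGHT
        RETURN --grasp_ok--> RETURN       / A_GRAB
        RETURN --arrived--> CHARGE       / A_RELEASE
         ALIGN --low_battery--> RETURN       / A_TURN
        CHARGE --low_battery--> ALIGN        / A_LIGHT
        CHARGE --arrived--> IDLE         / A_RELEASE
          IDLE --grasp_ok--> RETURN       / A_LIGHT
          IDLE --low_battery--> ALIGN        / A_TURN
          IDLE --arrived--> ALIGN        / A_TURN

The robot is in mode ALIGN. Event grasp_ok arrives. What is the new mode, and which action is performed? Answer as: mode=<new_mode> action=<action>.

mode=IDLE action=A_HALT

current mode = ALIGN; filter table to that mode:
  (ALIGN, grasp_ok) → (IDLE, A_HALT)  ← event matches
  (ALIGN, arrived) → (CHARGE, A_RELEASE)
  (ALIGN, low_battery) → (RETURN, A_TURN)
event = grasp_ok selects (IDLE, A_HALT)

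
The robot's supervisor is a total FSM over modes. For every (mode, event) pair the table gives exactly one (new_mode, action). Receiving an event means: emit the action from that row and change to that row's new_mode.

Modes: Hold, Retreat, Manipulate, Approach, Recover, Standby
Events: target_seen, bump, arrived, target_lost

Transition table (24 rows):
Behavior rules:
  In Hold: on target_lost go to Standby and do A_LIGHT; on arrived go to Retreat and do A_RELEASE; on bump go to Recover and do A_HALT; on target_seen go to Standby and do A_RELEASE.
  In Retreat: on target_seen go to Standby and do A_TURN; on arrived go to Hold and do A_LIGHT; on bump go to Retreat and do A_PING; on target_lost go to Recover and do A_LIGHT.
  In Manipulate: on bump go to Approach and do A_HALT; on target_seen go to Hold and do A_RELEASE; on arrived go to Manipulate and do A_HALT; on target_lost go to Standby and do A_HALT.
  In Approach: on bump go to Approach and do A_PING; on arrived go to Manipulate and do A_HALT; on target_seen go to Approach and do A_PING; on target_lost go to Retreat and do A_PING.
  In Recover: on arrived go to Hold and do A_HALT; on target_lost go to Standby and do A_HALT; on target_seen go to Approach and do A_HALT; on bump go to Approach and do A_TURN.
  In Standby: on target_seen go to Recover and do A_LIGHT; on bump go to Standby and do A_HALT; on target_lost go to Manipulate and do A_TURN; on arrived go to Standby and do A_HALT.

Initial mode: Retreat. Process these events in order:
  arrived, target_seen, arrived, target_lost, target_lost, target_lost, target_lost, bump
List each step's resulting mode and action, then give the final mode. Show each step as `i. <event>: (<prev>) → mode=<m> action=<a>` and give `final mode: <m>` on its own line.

1. arrived: (Retreat) → mode=Hold action=A_LIGHT
2. target_seen: (Hold) → mode=Standby action=A_RELEASE
3. arrived: (Standby) → mode=Standby action=A_HALT
4. target_lost: (Standby) → mode=Manipulate action=A_TURN
5. target_lost: (Manipulate) → mode=Standby action=A_HALT
6. target_lost: (Standby) → mode=Manipulate action=A_TURN
7. target_lost: (Manipulate) → mode=Standby action=A_HALT
8. bump: (Standby) → mode=Standby action=A_HALT

final mode: Standby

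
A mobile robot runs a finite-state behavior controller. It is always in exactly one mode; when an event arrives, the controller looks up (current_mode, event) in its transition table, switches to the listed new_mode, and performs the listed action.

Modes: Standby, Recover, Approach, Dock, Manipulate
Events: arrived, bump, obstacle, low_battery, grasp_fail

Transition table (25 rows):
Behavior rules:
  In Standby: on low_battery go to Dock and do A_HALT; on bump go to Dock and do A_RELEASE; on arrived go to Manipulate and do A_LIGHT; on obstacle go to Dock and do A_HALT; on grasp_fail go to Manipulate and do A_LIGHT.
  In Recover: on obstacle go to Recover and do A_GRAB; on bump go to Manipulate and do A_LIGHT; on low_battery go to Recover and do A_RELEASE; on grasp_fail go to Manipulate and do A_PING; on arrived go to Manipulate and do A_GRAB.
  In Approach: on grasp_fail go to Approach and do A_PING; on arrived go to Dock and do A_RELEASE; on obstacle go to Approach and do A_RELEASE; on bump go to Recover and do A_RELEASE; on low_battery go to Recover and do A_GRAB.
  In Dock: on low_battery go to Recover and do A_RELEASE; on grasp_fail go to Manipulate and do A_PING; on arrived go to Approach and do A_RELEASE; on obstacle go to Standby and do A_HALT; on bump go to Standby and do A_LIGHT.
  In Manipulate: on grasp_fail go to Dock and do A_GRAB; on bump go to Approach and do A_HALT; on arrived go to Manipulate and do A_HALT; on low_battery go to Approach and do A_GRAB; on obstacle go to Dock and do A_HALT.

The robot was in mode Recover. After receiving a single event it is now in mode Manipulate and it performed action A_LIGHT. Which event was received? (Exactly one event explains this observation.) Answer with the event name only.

try arrived: (Recover, arrived) → (Manipulate, A_GRAB)
try bump: (Recover, bump) → (Manipulate, A_LIGHT)  ← matches
try obstacle: (Recover, obstacle) → (Recover, A_GRAB)
try low_battery: (Recover, low_battery) → (Recover, A_RELEASE)
try grasp_fail: (Recover, grasp_fail) → (Manipulate, A_PING)

bump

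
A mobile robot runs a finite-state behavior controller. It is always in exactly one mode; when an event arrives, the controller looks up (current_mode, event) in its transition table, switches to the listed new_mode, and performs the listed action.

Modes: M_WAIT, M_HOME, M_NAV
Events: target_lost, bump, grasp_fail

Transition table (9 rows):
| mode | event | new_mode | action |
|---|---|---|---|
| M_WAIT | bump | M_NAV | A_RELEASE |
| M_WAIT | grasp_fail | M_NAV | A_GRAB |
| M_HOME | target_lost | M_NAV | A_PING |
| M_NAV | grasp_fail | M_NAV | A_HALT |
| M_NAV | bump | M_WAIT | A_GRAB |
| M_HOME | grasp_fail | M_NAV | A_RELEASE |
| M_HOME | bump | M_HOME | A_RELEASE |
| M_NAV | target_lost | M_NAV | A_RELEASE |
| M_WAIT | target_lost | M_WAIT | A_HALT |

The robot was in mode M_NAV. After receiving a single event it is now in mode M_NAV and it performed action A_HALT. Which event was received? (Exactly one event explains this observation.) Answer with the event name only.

try target_lost: (M_NAV, target_lost) → (M_NAV, A_RELEASE)
try bump: (M_NAV, bump) → (M_WAIT, A_GRAB)
try grasp_fail: (M_NAV, grasp_fail) → (M_NAV, A_HALT)  ← matches

grasp_fail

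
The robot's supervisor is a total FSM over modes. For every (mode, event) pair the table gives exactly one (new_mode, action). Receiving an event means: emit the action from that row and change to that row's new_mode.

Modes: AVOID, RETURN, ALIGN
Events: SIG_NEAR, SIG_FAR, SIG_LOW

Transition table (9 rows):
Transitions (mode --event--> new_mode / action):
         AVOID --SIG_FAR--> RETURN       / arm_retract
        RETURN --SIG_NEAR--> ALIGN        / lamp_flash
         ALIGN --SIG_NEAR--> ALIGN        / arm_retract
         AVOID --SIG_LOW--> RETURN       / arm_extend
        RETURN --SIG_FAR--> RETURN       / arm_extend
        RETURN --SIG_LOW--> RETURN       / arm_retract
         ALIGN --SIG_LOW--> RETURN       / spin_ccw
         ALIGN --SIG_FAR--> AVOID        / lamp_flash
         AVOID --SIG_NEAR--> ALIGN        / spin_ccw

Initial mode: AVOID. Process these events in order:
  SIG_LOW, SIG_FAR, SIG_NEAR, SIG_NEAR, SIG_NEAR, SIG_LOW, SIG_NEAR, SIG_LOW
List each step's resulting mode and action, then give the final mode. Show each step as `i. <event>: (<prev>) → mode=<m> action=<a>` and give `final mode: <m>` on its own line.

final mode: RETURN

1. SIG_LOW: (AVOID) → mode=RETURN action=arm_extend
2. SIG_FAR: (RETURN) → mode=RETURN action=arm_extend
3. SIG_NEAR: (RETURN) → mode=ALIGN action=lamp_flash
4. SIG_NEAR: (ALIGN) → mode=ALIGN action=arm_retract
5. SIG_NEAR: (ALIGN) → mode=ALIGN action=arm_retract
6. SIG_LOW: (ALIGN) → mode=RETURN action=spin_ccw
7. SIG_NEAR: (RETURN) → mode=ALIGN action=lamp_flash
8. SIG_LOW: (ALIGN) → mode=RETURN action=spin_ccw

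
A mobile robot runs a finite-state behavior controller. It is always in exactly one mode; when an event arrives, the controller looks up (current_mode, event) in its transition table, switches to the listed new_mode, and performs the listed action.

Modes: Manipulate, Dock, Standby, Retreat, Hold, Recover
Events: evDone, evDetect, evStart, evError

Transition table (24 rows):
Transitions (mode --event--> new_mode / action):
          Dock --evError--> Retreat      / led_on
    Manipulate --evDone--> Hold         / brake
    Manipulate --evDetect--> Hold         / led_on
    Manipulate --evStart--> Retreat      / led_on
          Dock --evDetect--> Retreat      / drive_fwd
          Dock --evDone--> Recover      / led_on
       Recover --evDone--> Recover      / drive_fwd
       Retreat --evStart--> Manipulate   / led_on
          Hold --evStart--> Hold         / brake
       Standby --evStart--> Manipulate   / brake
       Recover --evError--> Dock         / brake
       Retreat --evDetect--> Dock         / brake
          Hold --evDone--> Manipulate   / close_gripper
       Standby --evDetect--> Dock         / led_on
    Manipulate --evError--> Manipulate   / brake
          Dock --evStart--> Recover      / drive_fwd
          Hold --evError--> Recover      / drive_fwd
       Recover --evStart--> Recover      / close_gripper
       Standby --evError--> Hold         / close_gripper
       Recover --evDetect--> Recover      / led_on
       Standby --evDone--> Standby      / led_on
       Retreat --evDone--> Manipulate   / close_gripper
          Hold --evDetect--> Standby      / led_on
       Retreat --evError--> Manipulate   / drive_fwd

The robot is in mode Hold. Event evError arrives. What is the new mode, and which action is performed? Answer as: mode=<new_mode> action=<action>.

current mode = Hold; filter table to that mode:
  (Hold, evStart) → (Hold, brake)
  (Hold, evDone) → (Manipulate, close_gripper)
  (Hold, evError) → (Recover, drive_fwd)  ← event matches
  (Hold, evDetect) → (Standby, led_on)
event = evError selects (Recover, drive_fwd)

mode=Recover action=drive_fwd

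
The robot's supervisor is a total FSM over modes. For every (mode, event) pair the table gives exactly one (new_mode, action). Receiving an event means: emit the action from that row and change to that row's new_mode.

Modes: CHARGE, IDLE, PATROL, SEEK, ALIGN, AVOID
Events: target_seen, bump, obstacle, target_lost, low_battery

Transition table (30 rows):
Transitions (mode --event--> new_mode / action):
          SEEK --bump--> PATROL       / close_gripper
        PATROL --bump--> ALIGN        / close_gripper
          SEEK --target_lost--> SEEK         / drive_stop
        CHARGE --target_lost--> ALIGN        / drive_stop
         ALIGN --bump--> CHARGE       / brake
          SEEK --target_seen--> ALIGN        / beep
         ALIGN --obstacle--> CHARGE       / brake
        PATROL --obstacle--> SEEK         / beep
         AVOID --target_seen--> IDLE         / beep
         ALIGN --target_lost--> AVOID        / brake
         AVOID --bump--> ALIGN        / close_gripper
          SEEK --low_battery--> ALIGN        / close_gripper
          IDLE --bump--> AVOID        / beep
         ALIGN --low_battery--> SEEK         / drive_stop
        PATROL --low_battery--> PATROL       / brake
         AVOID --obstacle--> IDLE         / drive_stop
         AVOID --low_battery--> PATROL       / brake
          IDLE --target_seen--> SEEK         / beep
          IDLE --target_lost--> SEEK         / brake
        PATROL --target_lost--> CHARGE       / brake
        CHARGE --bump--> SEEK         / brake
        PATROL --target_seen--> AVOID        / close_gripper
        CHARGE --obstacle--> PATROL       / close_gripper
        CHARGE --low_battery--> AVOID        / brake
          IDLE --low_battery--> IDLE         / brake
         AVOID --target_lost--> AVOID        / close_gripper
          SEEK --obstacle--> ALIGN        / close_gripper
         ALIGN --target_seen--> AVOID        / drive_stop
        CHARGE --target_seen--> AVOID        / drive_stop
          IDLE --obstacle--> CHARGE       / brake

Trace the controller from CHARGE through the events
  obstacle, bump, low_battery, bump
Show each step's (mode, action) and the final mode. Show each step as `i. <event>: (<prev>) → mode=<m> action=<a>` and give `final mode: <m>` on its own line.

1. obstacle: (CHARGE) → mode=PATROL action=close_gripper
2. bump: (PATROL) → mode=ALIGN action=close_gripper
3. low_battery: (ALIGN) → mode=SEEK action=drive_stop
4. bump: (SEEK) → mode=PATROL action=close_gripper

final mode: PATROL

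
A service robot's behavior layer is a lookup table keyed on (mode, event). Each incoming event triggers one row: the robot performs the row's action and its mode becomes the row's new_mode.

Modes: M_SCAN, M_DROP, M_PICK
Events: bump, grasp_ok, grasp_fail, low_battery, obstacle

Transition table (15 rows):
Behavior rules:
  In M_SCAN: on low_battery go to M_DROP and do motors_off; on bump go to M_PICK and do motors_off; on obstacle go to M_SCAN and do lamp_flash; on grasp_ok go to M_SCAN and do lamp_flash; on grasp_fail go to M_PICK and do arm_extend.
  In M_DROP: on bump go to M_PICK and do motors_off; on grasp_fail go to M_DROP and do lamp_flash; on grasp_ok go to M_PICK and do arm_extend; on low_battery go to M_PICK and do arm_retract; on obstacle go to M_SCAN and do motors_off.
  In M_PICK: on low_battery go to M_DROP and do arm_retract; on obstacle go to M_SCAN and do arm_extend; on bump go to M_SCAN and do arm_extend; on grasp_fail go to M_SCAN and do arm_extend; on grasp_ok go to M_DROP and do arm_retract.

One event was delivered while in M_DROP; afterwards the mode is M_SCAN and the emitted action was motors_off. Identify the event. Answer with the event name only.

obstacle

try bump: (M_DROP, bump) → (M_PICK, motors_off)
try grasp_ok: (M_DROP, grasp_ok) → (M_PICK, arm_extend)
try grasp_fail: (M_DROP, grasp_fail) → (M_DROP, lamp_flash)
try low_battery: (M_DROP, low_battery) → (M_PICK, arm_retract)
try obstacle: (M_DROP, obstacle) → (M_SCAN, motors_off)  ← matches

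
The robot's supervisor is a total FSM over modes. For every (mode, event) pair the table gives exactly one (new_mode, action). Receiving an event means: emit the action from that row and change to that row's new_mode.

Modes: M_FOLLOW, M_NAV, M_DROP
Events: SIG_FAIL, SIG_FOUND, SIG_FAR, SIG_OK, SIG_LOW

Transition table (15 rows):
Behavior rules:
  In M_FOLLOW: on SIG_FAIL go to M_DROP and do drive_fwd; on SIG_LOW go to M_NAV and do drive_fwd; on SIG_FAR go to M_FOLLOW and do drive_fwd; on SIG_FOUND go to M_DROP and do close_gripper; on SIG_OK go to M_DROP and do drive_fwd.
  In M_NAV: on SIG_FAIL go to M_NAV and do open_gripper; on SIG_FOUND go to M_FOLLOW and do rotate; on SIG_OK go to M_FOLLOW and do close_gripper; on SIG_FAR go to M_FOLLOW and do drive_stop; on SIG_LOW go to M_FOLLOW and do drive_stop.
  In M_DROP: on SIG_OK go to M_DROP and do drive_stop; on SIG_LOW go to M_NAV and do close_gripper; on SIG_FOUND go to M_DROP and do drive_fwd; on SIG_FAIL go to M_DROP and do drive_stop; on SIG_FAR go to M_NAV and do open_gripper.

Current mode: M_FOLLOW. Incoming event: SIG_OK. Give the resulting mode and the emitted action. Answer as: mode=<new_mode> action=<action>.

current mode = M_FOLLOW; filter table to that mode:
  (M_FOLLOW, SIG_FAIL) → (M_DROP, drive_fwd)
  (M_FOLLOW, SIG_LOW) → (M_NAV, drive_fwd)
  (M_FOLLOW, SIG_FAR) → (M_FOLLOW, drive_fwd)
  (M_FOLLOW, SIG_FOUND) → (M_DROP, close_gripper)
  (M_FOLLOW, SIG_OK) → (M_DROP, drive_fwd)  ← event matches
event = SIG_OK selects (M_DROP, drive_fwd)

mode=M_DROP action=drive_fwd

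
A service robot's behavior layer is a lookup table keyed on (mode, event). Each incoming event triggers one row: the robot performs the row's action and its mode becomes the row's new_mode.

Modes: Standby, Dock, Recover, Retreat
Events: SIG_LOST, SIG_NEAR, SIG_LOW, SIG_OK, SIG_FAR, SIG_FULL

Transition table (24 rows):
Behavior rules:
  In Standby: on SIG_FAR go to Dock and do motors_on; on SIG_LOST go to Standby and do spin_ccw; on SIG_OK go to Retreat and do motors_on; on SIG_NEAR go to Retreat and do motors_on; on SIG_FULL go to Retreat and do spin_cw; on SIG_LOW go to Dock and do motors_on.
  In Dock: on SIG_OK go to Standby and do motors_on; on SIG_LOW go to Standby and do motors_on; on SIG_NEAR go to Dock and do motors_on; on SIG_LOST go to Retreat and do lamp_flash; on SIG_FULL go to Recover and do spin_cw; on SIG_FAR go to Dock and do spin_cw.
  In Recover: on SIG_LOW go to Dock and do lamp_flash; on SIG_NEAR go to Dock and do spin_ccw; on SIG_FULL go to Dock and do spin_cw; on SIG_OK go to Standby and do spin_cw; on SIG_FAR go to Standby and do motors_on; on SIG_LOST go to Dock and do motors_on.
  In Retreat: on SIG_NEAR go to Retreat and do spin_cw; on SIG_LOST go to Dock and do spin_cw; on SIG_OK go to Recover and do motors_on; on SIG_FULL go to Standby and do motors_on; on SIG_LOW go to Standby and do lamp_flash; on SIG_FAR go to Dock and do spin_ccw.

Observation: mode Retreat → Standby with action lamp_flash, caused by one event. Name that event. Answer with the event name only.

try SIG_LOST: (Retreat, SIG_LOST) → (Dock, spin_cw)
try SIG_NEAR: (Retreat, SIG_NEAR) → (Retreat, spin_cw)
try SIG_LOW: (Retreat, SIG_LOW) → (Standby, lamp_flash)  ← matches
try SIG_OK: (Retreat, SIG_OK) → (Recover, motors_on)
try SIG_FAR: (Retreat, SIG_FAR) → (Dock, spin_ccw)
try SIG_FULL: (Retreat, SIG_FULL) → (Standby, motors_on)

SIG_LOW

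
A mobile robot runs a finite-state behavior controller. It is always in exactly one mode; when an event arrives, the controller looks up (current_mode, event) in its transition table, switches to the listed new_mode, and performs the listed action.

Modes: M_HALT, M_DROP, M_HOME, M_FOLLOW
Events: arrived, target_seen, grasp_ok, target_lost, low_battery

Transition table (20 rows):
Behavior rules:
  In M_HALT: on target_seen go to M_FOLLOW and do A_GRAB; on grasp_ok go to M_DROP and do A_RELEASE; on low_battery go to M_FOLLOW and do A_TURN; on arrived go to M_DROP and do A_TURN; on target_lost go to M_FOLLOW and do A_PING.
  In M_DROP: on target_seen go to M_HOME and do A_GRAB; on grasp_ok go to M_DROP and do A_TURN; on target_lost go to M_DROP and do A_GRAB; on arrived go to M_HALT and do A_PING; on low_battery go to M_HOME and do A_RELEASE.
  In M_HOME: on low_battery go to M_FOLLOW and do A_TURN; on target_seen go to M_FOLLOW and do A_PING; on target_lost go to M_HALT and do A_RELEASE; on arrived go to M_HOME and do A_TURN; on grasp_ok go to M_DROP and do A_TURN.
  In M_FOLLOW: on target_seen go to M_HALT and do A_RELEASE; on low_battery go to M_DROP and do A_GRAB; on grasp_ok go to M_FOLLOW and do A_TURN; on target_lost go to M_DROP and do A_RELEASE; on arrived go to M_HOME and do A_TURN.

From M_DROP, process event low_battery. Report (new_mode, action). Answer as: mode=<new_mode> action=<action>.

current mode = M_DROP; filter table to that mode:
  (M_DROP, target_seen) → (M_HOME, A_GRAB)
  (M_DROP, grasp_ok) → (M_DROP, A_TURN)
  (M_DROP, target_lost) → (M_DROP, A_GRAB)
  (M_DROP, arrived) → (M_HALT, A_PING)
  (M_DROP, low_battery) → (M_HOME, A_RELEASE)  ← event matches
event = low_battery selects (M_HOME, A_RELEASE)

mode=M_HOME action=A_RELEASE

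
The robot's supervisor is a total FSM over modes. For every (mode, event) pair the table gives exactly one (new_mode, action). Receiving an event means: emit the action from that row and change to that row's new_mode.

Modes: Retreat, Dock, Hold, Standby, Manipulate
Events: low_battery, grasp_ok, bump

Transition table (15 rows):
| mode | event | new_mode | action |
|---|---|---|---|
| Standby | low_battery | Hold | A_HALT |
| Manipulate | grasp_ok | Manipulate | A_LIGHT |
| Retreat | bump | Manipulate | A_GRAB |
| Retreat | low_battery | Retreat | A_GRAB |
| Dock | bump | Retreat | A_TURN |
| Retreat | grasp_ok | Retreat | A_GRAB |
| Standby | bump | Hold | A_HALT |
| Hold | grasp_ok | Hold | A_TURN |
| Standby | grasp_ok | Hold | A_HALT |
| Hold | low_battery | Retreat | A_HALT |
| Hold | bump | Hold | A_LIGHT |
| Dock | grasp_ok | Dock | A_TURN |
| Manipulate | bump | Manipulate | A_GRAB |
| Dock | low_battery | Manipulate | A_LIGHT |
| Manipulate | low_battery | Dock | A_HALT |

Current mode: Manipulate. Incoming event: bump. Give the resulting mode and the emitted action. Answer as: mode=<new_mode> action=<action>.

current mode = Manipulate; filter table to that mode:
  (Manipulate, grasp_ok) → (Manipulate, A_LIGHT)
  (Manipulate, bump) → (Manipulate, A_GRAB)  ← event matches
  (Manipulate, low_battery) → (Dock, A_HALT)
event = bump selects (Manipulate, A_GRAB)

mode=Manipulate action=A_GRAB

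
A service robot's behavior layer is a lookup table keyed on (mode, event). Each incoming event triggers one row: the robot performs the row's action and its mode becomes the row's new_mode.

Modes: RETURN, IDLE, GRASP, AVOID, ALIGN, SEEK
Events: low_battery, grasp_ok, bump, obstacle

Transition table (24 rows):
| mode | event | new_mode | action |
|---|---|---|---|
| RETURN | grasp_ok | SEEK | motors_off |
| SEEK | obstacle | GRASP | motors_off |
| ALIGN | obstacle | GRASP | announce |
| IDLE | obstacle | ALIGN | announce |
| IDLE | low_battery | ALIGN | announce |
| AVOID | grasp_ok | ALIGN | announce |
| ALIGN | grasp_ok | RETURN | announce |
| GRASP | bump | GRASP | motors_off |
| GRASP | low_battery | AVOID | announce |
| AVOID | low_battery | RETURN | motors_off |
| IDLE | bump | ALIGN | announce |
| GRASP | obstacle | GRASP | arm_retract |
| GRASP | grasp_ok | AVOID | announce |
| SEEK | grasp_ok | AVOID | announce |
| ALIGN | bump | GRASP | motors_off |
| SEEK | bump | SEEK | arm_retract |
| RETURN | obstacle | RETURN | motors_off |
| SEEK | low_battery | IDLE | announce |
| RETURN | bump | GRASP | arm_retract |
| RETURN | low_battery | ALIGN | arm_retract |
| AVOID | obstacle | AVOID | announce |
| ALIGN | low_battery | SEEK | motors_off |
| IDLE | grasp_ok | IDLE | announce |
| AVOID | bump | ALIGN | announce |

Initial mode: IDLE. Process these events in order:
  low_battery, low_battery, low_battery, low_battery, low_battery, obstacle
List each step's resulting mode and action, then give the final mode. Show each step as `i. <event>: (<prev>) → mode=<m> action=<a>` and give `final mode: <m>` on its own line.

1. low_battery: (IDLE) → mode=ALIGN action=announce
2. low_battery: (ALIGN) → mode=SEEK action=motors_off
3. low_battery: (SEEK) → mode=IDLE action=announce
4. low_battery: (IDLE) → mode=ALIGN action=announce
5. low_battery: (ALIGN) → mode=SEEK action=motors_off
6. obstacle: (SEEK) → mode=GRASP action=motors_off

final mode: GRASP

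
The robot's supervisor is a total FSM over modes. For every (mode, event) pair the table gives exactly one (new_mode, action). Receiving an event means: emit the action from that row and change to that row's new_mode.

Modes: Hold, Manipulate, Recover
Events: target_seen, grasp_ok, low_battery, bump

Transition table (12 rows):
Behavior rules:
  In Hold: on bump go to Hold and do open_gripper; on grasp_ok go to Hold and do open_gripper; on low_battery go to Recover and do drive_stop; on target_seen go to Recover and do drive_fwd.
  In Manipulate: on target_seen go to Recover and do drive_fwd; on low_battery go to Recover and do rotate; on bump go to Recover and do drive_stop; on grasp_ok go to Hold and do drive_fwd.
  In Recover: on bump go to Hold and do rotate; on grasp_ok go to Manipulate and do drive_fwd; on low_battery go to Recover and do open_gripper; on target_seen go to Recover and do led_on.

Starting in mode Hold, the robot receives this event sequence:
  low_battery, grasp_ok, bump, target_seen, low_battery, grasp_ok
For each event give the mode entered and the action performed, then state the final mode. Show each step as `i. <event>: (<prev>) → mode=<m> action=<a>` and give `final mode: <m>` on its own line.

1. low_battery: (Hold) → mode=Recover action=drive_stop
2. grasp_ok: (Recover) → mode=Manipulate action=drive_fwd
3. bump: (Manipulate) → mode=Recover action=drive_stop
4. target_seen: (Recover) → mode=Recover action=led_on
5. low_battery: (Recover) → mode=Recover action=open_gripper
6. grasp_ok: (Recover) → mode=Manipulate action=drive_fwd

final mode: Manipulate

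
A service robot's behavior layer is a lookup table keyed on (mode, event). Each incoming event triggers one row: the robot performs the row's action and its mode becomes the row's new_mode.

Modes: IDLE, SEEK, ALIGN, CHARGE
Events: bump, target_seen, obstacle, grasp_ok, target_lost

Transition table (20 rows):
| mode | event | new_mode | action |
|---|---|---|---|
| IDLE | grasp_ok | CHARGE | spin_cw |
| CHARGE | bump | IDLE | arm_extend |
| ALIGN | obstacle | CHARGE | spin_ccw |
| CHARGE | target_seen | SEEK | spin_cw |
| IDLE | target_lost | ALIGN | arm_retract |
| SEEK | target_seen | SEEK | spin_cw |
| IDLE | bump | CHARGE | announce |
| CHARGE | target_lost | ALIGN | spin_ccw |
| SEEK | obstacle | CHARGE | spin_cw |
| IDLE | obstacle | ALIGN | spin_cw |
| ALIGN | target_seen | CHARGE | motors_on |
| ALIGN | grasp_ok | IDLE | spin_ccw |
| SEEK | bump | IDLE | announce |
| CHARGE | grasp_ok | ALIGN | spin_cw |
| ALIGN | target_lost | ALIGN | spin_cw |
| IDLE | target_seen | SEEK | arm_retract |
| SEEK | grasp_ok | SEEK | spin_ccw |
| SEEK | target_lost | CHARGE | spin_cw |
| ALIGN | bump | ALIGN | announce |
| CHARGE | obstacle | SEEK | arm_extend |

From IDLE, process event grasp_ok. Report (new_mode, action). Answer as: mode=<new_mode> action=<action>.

mode=CHARGE action=spin_cw

current mode = IDLE; filter table to that mode:
  (IDLE, grasp_ok) → (CHARGE, spin_cw)  ← event matches
  (IDLE, target_lost) → (ALIGN, arm_retract)
  (IDLE, bump) → (CHARGE, announce)
  (IDLE, obstacle) → (ALIGN, spin_cw)
  (IDLE, target_seen) → (SEEK, arm_retract)
event = grasp_ok selects (CHARGE, spin_cw)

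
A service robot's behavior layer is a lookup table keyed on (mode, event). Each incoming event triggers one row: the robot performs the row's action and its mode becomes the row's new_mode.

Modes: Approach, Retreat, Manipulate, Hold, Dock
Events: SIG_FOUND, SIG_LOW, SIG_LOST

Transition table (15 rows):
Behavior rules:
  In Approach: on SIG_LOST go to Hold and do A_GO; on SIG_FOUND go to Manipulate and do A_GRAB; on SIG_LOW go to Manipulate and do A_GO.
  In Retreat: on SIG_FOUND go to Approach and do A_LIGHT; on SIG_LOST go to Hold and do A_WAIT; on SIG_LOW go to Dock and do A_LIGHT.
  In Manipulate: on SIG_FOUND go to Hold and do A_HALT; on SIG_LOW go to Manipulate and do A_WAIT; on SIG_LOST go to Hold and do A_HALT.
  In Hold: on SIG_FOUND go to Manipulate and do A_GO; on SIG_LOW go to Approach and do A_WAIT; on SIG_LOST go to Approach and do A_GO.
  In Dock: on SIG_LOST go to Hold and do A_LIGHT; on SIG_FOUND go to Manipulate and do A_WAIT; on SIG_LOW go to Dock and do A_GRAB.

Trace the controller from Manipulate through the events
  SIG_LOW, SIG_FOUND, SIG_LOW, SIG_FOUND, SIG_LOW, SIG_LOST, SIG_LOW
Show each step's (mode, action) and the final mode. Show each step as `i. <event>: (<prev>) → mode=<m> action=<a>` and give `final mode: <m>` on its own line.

1. SIG_LOW: (Manipulate) → mode=Manipulate action=A_WAIT
2. SIG_FOUND: (Manipulate) → mode=Hold action=A_HALT
3. SIG_LOW: (Hold) → mode=Approach action=A_WAIT
4. SIG_FOUND: (Approach) → mode=Manipulate action=A_GRAB
5. SIG_LOW: (Manipulate) → mode=Manipulate action=A_WAIT
6. SIG_LOST: (Manipulate) → mode=Hold action=A_HALT
7. SIG_LOW: (Hold) → mode=Approach action=A_WAIT

final mode: Approach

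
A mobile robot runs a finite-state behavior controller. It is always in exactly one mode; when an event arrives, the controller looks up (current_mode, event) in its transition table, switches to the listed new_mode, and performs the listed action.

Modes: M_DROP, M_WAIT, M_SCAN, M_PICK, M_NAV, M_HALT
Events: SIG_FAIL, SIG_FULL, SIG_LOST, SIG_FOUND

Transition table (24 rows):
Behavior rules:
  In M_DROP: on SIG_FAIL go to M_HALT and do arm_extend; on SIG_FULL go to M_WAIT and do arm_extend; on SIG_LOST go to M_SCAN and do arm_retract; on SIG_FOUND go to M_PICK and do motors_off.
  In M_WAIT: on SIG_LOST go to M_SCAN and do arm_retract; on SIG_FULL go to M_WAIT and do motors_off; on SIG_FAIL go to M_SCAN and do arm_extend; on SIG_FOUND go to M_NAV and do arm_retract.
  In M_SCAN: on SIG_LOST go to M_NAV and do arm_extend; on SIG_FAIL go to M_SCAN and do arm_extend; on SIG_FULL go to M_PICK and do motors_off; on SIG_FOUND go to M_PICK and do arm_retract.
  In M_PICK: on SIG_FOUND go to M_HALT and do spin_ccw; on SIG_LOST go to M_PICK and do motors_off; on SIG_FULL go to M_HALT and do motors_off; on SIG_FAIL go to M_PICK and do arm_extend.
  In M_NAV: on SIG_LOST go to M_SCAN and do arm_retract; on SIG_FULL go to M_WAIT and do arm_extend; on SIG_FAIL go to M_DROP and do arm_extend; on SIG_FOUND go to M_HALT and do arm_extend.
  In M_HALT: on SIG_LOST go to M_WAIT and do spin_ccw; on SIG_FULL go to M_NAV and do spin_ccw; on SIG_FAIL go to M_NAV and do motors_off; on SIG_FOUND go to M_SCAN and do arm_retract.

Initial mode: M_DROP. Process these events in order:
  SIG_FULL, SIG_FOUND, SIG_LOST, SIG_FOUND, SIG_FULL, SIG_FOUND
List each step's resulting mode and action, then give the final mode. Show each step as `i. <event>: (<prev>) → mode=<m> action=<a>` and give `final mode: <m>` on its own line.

final mode: M_SCAN

1. SIG_FULL: (M_DROP) → mode=M_WAIT action=arm_extend
2. SIG_FOUND: (M_WAIT) → mode=M_NAV action=arm_retract
3. SIG_LOST: (M_NAV) → mode=M_SCAN action=arm_retract
4. SIG_FOUND: (M_SCAN) → mode=M_PICK action=arm_retract
5. SIG_FULL: (M_PICK) → mode=M_HALT action=motors_off
6. SIG_FOUND: (M_HALT) → mode=M_SCAN action=arm_retract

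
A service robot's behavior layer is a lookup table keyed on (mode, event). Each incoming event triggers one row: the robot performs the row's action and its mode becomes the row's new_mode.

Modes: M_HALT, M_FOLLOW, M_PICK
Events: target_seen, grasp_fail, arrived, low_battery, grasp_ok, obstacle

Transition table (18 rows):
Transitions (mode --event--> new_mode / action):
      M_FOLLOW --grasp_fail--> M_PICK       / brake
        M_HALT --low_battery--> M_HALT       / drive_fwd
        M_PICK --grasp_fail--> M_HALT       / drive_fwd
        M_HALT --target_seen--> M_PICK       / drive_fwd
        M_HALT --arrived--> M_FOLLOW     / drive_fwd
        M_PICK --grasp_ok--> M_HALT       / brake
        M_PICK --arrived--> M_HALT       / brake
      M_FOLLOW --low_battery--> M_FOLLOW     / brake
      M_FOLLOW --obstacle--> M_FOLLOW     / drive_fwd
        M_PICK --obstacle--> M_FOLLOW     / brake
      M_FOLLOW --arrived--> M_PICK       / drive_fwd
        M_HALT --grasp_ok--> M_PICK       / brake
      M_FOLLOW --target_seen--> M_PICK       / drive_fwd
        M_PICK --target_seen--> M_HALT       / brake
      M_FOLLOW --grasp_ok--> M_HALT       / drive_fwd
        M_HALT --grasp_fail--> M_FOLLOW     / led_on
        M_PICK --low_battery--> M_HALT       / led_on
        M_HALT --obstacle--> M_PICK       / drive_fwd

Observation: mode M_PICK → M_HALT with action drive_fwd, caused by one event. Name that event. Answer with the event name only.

try target_seen: (M_PICK, target_seen) → (M_HALT, brake)
try grasp_fail: (M_PICK, grasp_fail) → (M_HALT, drive_fwd)  ← matches
try arrived: (M_PICK, arrived) → (M_HALT, brake)
try low_battery: (M_PICK, low_battery) → (M_HALT, led_on)
try grasp_ok: (M_PICK, grasp_ok) → (M_HALT, brake)
try obstacle: (M_PICK, obstacle) → (M_FOLLOW, brake)

grasp_fail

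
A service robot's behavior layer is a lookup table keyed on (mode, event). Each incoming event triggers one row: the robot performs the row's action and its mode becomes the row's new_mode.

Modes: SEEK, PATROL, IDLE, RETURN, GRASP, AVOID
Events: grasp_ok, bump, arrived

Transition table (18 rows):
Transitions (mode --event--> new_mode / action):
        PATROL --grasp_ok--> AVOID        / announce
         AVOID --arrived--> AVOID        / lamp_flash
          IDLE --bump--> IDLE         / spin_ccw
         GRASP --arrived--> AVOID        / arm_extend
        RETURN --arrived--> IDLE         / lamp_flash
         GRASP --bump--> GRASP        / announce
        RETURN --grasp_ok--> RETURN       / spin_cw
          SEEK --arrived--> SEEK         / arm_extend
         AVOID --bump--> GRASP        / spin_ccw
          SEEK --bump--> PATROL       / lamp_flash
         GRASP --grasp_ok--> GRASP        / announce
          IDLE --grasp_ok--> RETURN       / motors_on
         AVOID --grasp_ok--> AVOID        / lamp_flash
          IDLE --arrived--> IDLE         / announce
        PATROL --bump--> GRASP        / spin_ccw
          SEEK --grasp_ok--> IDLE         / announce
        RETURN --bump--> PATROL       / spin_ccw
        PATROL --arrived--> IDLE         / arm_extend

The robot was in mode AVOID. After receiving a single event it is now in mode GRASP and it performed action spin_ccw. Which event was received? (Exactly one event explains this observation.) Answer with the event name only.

bump

try grasp_ok: (AVOID, grasp_ok) → (AVOID, lamp_flash)
try bump: (AVOID, bump) → (GRASP, spin_ccw)  ← matches
try arrived: (AVOID, arrived) → (AVOID, lamp_flash)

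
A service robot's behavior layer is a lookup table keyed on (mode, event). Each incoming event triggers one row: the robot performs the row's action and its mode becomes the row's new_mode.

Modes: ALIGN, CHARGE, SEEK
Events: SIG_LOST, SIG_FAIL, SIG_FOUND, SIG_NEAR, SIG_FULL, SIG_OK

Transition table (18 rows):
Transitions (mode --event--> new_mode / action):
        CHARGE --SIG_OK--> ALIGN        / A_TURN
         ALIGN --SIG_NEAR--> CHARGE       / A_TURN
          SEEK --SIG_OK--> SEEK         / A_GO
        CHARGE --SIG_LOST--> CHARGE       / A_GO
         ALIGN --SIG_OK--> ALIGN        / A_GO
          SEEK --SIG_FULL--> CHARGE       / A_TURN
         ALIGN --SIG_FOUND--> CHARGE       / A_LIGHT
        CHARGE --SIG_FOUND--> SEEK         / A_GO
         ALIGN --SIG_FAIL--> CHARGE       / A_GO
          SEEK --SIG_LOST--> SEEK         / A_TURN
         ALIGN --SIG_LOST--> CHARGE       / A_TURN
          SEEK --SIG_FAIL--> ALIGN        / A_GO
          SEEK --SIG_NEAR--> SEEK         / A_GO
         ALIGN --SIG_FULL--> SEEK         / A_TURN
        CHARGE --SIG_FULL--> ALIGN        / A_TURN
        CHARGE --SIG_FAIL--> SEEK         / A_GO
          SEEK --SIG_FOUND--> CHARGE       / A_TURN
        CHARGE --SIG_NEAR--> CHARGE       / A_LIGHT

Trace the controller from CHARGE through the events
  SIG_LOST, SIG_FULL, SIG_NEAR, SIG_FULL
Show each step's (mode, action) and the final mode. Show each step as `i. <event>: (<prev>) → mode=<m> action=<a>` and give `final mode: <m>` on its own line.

final mode: ALIGN

1. SIG_LOST: (CHARGE) → mode=CHARGE action=A_GO
2. SIG_FULL: (CHARGE) → mode=ALIGN action=A_TURN
3. SIG_NEAR: (ALIGN) → mode=CHARGE action=A_TURN
4. SIG_FULL: (CHARGE) → mode=ALIGN action=A_TURN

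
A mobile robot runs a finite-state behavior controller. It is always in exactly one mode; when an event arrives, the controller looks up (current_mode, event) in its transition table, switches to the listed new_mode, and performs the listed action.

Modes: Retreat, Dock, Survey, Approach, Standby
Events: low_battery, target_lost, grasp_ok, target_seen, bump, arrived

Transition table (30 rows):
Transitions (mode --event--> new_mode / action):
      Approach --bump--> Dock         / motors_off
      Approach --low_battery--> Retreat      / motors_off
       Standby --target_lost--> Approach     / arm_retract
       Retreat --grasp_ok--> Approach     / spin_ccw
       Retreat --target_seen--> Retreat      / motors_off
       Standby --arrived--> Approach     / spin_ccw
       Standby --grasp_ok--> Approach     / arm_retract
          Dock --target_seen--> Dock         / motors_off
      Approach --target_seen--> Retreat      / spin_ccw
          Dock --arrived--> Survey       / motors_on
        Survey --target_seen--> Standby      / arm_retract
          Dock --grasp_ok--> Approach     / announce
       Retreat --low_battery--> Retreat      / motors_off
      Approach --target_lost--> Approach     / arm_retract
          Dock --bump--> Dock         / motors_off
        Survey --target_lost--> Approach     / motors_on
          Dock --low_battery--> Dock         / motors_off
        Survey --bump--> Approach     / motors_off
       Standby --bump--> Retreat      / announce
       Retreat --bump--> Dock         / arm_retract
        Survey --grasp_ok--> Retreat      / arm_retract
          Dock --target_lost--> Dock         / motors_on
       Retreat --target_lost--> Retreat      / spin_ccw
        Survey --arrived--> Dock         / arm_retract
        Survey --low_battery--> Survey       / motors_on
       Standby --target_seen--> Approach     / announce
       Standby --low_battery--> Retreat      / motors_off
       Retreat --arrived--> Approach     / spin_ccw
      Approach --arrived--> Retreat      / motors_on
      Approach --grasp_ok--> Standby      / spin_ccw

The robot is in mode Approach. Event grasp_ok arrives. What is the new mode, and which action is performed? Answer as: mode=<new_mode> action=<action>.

current mode = Approach; filter table to that mode:
  (Approach, bump) → (Dock, motors_off)
  (Approach, low_battery) → (Retreat, motors_off)
  (Approach, target_seen) → (Retreat, spin_ccw)
  (Approach, target_lost) → (Approach, arm_retract)
  (Approach, arrived) → (Retreat, motors_on)
  (Approach, grasp_ok) → (Standby, spin_ccw)  ← event matches
event = grasp_ok selects (Standby, spin_ccw)

mode=Standby action=spin_ccw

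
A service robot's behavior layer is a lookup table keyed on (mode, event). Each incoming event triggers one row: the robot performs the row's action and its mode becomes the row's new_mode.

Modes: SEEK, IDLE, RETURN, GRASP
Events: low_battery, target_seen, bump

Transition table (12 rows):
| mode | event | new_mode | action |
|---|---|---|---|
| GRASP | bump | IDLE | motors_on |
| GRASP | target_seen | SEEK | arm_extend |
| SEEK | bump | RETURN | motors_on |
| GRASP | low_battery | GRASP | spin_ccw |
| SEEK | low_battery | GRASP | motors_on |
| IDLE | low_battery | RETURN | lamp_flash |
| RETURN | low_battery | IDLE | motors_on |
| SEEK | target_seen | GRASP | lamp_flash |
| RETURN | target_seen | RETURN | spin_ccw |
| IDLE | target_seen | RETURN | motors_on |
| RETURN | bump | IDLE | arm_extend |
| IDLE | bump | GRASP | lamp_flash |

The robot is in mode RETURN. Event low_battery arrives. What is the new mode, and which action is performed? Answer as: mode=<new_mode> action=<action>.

mode=IDLE action=motors_on

current mode = RETURN; filter table to that mode:
  (RETURN, low_battery) → (IDLE, motors_on)  ← event matches
  (RETURN, target_seen) → (RETURN, spin_ccw)
  (RETURN, bump) → (IDLE, arm_extend)
event = low_battery selects (IDLE, motors_on)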